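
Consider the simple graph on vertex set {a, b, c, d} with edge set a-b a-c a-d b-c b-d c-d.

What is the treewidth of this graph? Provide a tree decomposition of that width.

A single bag containing all 4 vertices is trivially a valid decomposition of width 3. On the other hand G contains the 4-clique {a, b, c, d}. A clique must lie in a single bag of any decomposition, so no decomposition can have width below 3. Hence tw(G) = 3 exactly.

Treewidth 3.
One such decomposition:
Bags: B1 = {a, b, c, d}
Tree: (single bag)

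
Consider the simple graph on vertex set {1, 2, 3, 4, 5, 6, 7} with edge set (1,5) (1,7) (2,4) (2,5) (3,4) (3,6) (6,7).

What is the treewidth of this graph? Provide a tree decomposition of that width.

Every bag has size at most 3, so the width is 3 − 1 = 2 and tw(G) ≤ 2. For the lower bound, G contains the cycle 6–3–4–2–5–1–7–6, so G is not a forest; only forests have treewidth ≤ 1, hence tw(G) ≥ 2. Combining the bounds, tw(G) = 2.

Treewidth 2.
One optimal decomposition is:
Bags: B1 = {3, 4, 6}  B2 = {2, 4, 6}  B3 = {2, 5, 6}  B4 = {1, 5, 6}  B5 = {1, 6, 7}
Tree: B1–B2, B2–B3, B3–B4, B4–B5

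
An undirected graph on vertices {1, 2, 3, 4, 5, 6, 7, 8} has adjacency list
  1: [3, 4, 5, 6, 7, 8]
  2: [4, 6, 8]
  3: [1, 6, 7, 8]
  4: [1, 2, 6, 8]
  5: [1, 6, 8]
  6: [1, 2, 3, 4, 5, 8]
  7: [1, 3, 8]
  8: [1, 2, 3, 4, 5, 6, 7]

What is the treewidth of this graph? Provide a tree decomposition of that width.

Each bag holds 4 vertices, so the decomposition has width 3, which upper-bounds the treewidth. On the other hand G contains the 4-clique {1, 3, 6, 8}. A clique must lie in a single bag of any decomposition, so no decomposition can have width below 3. Therefore the treewidth is 3.

Treewidth 3.
One optimal decomposition is:
Bags: B1 = {1, 3, 6, 8}  B2 = {1, 4, 6, 8}  B3 = {1, 3, 7, 8}  B4 = {2, 4, 6, 8}  B5 = {1, 5, 6, 8}
Tree: B1–B2, B1–B3, B2–B4, B1–B5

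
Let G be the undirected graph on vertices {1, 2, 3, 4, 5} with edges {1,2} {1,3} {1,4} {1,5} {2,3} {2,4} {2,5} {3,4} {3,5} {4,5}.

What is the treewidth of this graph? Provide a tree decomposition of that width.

With just one bag of size 5, the width is 5 − 1 = 4, so tw(G) ≤ 4. Conversely, {1, 2, 3, 4, 5} is a clique of size 5, and the vertices of any clique must share a bag in every tree decomposition; so some bag has ≥ 5 vertices and tw(G) ≥ 4. Hence tw(G) = 4 exactly.

Treewidth 4.
One optimal decomposition is:
Bags: B1 = {1, 2, 3, 4, 5}
Tree: (single bag)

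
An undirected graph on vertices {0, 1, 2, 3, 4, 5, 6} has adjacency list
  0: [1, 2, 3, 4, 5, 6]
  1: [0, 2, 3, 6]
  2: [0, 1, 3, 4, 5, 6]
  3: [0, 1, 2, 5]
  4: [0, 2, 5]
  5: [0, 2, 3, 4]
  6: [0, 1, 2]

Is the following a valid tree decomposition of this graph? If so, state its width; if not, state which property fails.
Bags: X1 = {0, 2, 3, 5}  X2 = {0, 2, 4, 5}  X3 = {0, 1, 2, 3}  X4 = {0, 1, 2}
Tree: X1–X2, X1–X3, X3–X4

No — vertex 6 appears in no bag.

A tree decomposition must satisfy three properties: every vertex lies in some bag; for every edge, both endpoints lie together in some bag; and for every vertex, the bags containing it form a connected subtree. Here vertex 6 appears in no bag, so the decomposition is invalid.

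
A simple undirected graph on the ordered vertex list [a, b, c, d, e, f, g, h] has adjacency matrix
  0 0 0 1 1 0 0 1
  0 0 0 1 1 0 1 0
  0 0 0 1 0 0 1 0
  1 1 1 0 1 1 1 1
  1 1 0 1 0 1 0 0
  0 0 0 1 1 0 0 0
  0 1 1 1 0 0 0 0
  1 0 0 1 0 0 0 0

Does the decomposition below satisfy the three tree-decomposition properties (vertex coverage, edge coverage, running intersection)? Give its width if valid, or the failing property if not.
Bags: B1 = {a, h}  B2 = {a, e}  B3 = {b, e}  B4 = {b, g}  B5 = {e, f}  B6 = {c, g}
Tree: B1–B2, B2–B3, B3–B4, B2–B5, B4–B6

A tree decomposition must satisfy three properties: every vertex lies in some bag; for every edge, both endpoints lie together in some bag; and for every vertex, the bags containing it form a connected subtree. Here vertex d appears in no bag, so the decomposition is invalid.

No — vertex d appears in no bag.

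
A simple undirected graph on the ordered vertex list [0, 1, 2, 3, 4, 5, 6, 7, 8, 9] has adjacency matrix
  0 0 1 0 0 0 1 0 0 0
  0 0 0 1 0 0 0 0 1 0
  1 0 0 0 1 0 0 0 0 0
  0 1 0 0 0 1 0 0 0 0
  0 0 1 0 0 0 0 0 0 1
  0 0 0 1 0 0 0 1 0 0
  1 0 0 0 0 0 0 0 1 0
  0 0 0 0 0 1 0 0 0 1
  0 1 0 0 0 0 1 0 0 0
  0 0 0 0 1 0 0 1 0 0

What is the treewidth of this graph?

A width-2 tree decomposition is:
Bags: B1 = {1, 3, 5}  B2 = {1, 5, 7}  B3 = {1, 7, 9}  B4 = {1, 4, 9}  B5 = {1, 2, 4}  B6 = {0, 1, 2}  B7 = {0, 1, 6}  B8 = {1, 6, 8}
Tree: B1–B2, B2–B3, B3–B4, B4–B5, B5–B6, B6–B7, B7–B8
Each bag holds 3 vertices, so the decomposition has width 2, which upper-bounds the treewidth. For the lower bound, G contains the cycle 1–3–5–7–9–4–2–0–6–8–1, so G is not a forest; only forests have treewidth ≤ 1, hence tw(G) ≥ 2. Hence tw(G) = 2 exactly.

2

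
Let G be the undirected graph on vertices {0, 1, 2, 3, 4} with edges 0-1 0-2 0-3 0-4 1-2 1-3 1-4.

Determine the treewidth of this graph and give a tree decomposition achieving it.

The largest bag has 3 vertices, giving width 2; this decomposition certifies tw(G) ≤ 2. For the lower bound, the 3 vertices {0, 1, 2} are pairwise adjacent, and any tree decomposition puts a clique entirely inside one bag — forcing width ≥ 2. Combining the bounds, tw(G) = 2.

Treewidth 2.
Bags: B1 = {0, 1, 2}  B2 = {0, 1, 3}  B3 = {0, 1, 4}
Tree: B1–B2, B2–B3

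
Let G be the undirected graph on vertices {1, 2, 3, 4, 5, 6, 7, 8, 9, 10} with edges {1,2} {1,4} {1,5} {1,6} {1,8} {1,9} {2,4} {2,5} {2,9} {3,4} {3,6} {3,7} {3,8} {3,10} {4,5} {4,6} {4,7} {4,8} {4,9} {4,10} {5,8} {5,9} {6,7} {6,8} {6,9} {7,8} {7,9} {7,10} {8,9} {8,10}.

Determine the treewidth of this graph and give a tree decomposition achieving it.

The largest bag has 5 vertices, giving width 4; this decomposition certifies tw(G) ≤ 4. For the lower bound, the 5 vertices {3, 4, 7, 8, 10} are pairwise adjacent, and any tree decomposition puts a clique entirely inside one bag — forcing width ≥ 4. Hence tw(G) = 4 exactly.

Treewidth 4.
Bags: B1 = {1, 4, 6, 8, 9}  B2 = {4, 6, 7, 8, 9}  B3 = {1, 4, 5, 8, 9}  B4 = {3, 4, 6, 7, 8}  B5 = {1, 2, 4, 5, 9}  B6 = {3, 4, 7, 8, 10}
Tree: B1–B2, B1–B3, B2–B4, B3–B5, B4–B6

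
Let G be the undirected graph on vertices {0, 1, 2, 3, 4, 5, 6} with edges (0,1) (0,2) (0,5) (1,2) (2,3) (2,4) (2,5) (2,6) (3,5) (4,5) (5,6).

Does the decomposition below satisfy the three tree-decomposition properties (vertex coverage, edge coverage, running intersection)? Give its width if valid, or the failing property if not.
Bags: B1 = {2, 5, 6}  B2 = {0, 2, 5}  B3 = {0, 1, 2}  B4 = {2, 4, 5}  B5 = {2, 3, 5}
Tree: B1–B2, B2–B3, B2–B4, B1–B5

Every vertex of G appears in some bag (union = {0, 1, 2, 3, 4, 5, 6}); every edge is covered by a bag; and for each vertex v the set of bags containing v is connected in the bag tree. The decomposition is therefore valid. The largest bag has 3 vertices, so the width is 2.

Yes; width 2.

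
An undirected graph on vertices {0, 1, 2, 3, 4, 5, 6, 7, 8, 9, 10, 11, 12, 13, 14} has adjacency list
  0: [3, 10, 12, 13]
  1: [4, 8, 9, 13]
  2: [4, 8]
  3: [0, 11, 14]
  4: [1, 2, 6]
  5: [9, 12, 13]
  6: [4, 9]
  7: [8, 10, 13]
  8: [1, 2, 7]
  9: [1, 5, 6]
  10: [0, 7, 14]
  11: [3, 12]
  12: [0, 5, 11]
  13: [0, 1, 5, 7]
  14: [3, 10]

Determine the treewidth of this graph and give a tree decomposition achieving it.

Treewidth 3.
One optimal decomposition is:
Bags: B1 = {2, 4, 6, 8}  B2 = {1, 4, 6, 8}  B3 = {1, 6, 8, 9}  B4 = {1, 7, 8, 9}  B5 = {1, 7, 9, 13}  B6 = {5, 7, 9, 13}  B7 = {5, 7, 10, 13}  B8 = {0, 5, 10, 13}  B9 = {0, 5, 10, 12}  B10 = {0, 10, 12, 14}  B11 = {0, 3, 12, 14}  B12 = {3, 11, 12, 14}
Tree: B1–B2, B2–B3, B3–B4, B4–B5, B5–B6, B6–B7, B7–B8, B8–B9, B9–B10, B10–B11, B11–B12

Each bag holds 4 vertices, so the decomposition has width 3, which upper-bounds the treewidth. For the lower bound: the 4 vertex sets {2,4,6}, {8}, {1}, {5,7,9,13} are disjoint, each induces a connected subgraph, and every pair is joined by at least one edge of G. Contracting each set to a single vertex therefore yields K_{4} as a minor, and since treewidth is minor-monotone, tw(G) ≥ tw(K_{4}) = 3. The upper and lower bounds meet at 3, so that is the treewidth.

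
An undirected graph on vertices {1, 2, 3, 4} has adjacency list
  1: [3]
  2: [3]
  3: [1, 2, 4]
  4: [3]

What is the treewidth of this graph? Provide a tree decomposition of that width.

Each bag holds 2 vertices, so the decomposition has width 1, which upper-bounds the treewidth. G has an edge, so its treewidth is at least 1. Hence tw(G) = 1 exactly.

Treewidth 1.
Bags: B1 = {2, 3}  B2 = {3, 4}  B3 = {1, 3}
Tree: B1–B2, B2–B3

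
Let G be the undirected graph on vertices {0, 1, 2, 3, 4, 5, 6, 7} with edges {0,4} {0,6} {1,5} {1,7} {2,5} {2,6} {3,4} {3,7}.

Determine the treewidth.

2

A width-2 tree decomposition is:
Bags: B1 = {0, 4, 6}  B2 = {2, 4, 6}  B3 = {2, 4, 5}  B4 = {1, 4, 5}  B5 = {1, 4, 7}  B6 = {3, 4, 7}
Tree: B1–B2, B2–B3, B3–B4, B4–B5, B5–B6
Each bag holds 3 vertices, so the decomposition has width 2, which upper-bounds the treewidth. The edges 4–0–6–2–5–1–7–3–4 form a cycle, so G is not a tree and its treewidth is at least 2. Therefore the treewidth is 2.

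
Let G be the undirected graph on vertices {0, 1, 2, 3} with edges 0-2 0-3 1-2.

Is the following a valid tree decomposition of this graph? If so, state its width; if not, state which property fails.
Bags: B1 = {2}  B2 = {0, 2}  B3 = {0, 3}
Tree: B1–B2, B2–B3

A tree decomposition must satisfy three properties: every vertex lies in some bag; for every edge, both endpoints lie together in some bag; and for every vertex, the bags containing it form a connected subtree. Here vertex 1 appears in no bag, so the decomposition is invalid.

No — vertex 1 appears in no bag.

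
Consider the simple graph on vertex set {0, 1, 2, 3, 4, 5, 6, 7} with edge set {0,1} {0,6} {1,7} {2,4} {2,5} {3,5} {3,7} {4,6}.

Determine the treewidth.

2

A width-2 tree decomposition is:
Bags: B1 = {0, 1, 6}  B2 = {1, 6, 7}  B3 = {3, 6, 7}  B4 = {3, 5, 6}  B5 = {2, 5, 6}  B6 = {2, 4, 6}
Tree: B1–B2, B2–B3, B3–B4, B4–B5, B5–B6
The largest bag has 3 vertices, giving width 2; this decomposition certifies tw(G) ≤ 2. The edges 6–0–1–7–3–5–2–4–6 form a cycle, so G is not a tree and its treewidth is at least 2. Therefore the treewidth is 2.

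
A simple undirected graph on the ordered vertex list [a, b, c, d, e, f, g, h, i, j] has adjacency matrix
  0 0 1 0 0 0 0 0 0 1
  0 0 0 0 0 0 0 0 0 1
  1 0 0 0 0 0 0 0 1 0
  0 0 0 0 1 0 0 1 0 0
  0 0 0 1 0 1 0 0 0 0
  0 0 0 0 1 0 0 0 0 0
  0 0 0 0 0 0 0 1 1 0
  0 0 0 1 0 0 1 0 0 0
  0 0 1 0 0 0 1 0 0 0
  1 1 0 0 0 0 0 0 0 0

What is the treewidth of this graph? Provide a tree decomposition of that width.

Treewidth 1.
One such decomposition:
Bags: B1 = {b, j}  B2 = {a, j}  B3 = {a, c}  B4 = {c, i}  B5 = {g, i}  B6 = {g, h}  B7 = {d, h}  B8 = {d, e}  B9 = {e, f}
Tree: B1–B2, B2–B3, B3–B4, B4–B5, B5–B6, B6–B7, B7–B8, B8–B9

Each bag holds 2 vertices, so the decomposition has width 1, which upper-bounds the treewidth. Since G has at least one edge (e.g. b–j), it is not an edgeless graph, so tw(G) ≥ 1. The upper and lower bounds meet at 1, so that is the treewidth.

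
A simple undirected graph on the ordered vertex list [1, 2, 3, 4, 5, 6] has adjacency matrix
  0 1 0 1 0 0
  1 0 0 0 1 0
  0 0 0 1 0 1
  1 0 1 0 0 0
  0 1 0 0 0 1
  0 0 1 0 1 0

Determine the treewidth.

A width-2 tree decomposition is:
Bags: B1 = {1, 2, 4}  B2 = {2, 3, 4}  B3 = {2, 3, 6}  B4 = {2, 5, 6}
Tree: B1–B2, B2–B3, B3–B4
Every bag has size at most 3, so the width is 3 − 1 = 2 and tw(G) ≤ 2. For the lower bound, G contains the cycle 2–1–4–3–6–5–2, so G is not a forest; only forests have treewidth ≤ 1, hence tw(G) ≥ 2. Hence tw(G) = 2 exactly.

2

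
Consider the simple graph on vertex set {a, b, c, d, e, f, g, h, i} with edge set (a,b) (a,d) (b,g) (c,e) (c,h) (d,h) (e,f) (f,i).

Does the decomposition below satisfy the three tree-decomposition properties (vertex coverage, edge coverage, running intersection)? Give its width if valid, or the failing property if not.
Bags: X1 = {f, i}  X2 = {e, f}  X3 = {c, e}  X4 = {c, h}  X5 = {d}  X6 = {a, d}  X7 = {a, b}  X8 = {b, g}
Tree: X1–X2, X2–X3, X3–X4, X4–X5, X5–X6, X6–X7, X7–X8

No — edge (h,d) lies in no bag.

A tree decomposition must satisfy three properties: every vertex lies in some bag; for every edge, both endpoints lie together in some bag; and for every vertex, the bags containing it form a connected subtree. Here edge (h,d) lies in no bag, so the decomposition is invalid.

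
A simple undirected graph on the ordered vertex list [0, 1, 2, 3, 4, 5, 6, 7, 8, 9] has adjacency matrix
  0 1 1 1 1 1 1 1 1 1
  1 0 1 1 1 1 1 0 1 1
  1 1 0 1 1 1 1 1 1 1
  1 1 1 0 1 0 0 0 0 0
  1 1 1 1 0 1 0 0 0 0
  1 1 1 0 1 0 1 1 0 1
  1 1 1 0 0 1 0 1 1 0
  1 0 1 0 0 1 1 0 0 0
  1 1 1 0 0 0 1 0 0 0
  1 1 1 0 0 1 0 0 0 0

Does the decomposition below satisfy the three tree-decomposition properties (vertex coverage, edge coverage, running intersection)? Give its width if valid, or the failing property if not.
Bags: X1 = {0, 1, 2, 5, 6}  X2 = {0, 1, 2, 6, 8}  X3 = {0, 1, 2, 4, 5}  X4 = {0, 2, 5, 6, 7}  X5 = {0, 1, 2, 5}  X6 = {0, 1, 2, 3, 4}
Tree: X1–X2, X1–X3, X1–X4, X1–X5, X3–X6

A tree decomposition must satisfy three properties: every vertex lies in some bag; for every edge, both endpoints lie together in some bag; and for every vertex, the bags containing it form a connected subtree. Here vertex 9 appears in no bag, so the decomposition is invalid.

No — vertex 9 appears in no bag.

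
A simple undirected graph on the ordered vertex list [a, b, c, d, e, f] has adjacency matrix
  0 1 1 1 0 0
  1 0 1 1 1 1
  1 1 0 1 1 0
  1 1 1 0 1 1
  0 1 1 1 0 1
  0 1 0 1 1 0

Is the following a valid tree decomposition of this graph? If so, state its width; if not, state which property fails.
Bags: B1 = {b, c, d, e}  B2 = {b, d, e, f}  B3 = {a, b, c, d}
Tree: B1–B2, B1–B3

Yes; width 3.

Every vertex of G appears in some bag (union = {a, b, c, d, e, f}); every edge is covered by a bag; and for each vertex v the set of bags containing v is connected in the bag tree. The decomposition is therefore valid. The largest bag has 4 vertices, so the width is 3.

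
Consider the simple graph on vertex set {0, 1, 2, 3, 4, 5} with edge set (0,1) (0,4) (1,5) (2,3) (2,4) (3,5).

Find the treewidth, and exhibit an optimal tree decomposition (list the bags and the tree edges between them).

Every bag has size at most 3, so the width is 3 − 1 = 2 and tw(G) ≤ 2. The edges 3–5–1–0–4–2–3 form a cycle, so G is not a tree and its treewidth is at least 2. The upper and lower bounds meet at 2, so that is the treewidth.

Treewidth 2.
One such decomposition:
Bags: B1 = {1, 3, 5}  B2 = {0, 1, 3}  B3 = {0, 3, 4}  B4 = {2, 3, 4}
Tree: B1–B2, B2–B3, B3–B4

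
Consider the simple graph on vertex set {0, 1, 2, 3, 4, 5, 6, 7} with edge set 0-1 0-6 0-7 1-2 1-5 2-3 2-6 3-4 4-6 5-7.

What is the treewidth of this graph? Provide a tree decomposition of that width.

Each bag holds 3 vertices, so the decomposition has width 2, which upper-bounds the treewidth. Since 7–5–1–0–7 is a cycle in G, G is not acyclic. Forests are exactly the graphs of treewidth ≤ 1, so tw(G) ≥ 2. The upper and lower bounds meet at 2, so that is the treewidth.

Treewidth 2.
One optimal decomposition is:
Bags: B1 = {0, 5, 7}  B2 = {0, 1, 5}  B3 = {0, 1, 6}  B4 = {1, 2, 6}  B5 = {2, 4, 6}  B6 = {2, 3, 4}
Tree: B1–B2, B2–B3, B3–B4, B4–B5, B5–B6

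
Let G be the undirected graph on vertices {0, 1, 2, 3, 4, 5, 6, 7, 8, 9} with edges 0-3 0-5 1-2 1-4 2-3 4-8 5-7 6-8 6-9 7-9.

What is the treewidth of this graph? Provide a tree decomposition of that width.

Treewidth 2.
One optimal decomposition is:
Bags: B1 = {0, 5, 7}  B2 = {0, 3, 7}  B3 = {2, 3, 7}  B4 = {1, 2, 7}  B5 = {1, 4, 7}  B6 = {4, 7, 8}  B7 = {6, 7, 8}  B8 = {6, 7, 9}
Tree: B1–B2, B2–B3, B3–B4, B4–B5, B5–B6, B6–B7, B7–B8

Each bag holds 3 vertices, so the decomposition has width 2, which upper-bounds the treewidth. For the lower bound, G contains the cycle 7–5–0–3–2–1–4–8–6–9–7, so G is not a forest; only forests have treewidth ≤ 1, hence tw(G) ≥ 2. Therefore the treewidth is 2.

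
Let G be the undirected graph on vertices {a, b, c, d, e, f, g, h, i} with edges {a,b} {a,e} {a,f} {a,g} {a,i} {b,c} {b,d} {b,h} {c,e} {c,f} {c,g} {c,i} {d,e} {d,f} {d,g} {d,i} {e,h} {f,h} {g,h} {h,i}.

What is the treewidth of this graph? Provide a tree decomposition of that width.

Treewidth 4.
Bags: B1 = {a, c, d, f, h}  B2 = {a, c, d, e, h}  B3 = {a, c, d, g, h}  B4 = {a, b, c, d, h}  B5 = {a, c, d, h, i}
Tree: B1–B2, B2–B3, B3–B4, B4–B5

The largest bag has 5 vertices, giving width 4; this decomposition certifies tw(G) ≤ 4. For the lower bound: the 5 vertex sets {d,f}, {a,e}, {g,h}, {c}, {b} are disjoint, each induces a connected subgraph, and every pair is joined by at least one edge of G. Contracting each set to a single vertex therefore yields K_{5} as a minor, and since treewidth is minor-monotone, tw(G) ≥ tw(K_{5}) = 4. Combining the bounds, tw(G) = 4.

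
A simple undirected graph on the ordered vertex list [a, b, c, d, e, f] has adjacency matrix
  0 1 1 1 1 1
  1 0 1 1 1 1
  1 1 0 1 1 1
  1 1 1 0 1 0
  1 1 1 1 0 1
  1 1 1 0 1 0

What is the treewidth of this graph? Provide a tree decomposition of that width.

The largest bag has 5 vertices, giving width 4; this decomposition certifies tw(G) ≤ 4. For the lower bound, the 5 vertices {a, b, c, d, e} are pairwise adjacent, and any tree decomposition puts a clique entirely inside one bag — forcing width ≥ 4. Combining the bounds, tw(G) = 4.

Treewidth 4.
Bags: B1 = {a, b, c, d, e}  B2 = {a, b, c, e, f}
Tree: B1–B2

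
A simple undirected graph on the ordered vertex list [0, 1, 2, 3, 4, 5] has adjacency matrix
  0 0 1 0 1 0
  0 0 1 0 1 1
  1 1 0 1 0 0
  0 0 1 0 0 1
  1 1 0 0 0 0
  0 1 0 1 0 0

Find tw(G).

A width-2 tree decomposition is:
Bags: B1 = {1, 3, 5}  B2 = {1, 2, 3}  B3 = {1, 2, 4}  B4 = {0, 2, 4}
Tree: B1–B2, B2–B3, B3–B4
Each bag holds 3 vertices, so the decomposition has width 2, which upper-bounds the treewidth. The edges 5–3–2–1–5 form a cycle, so G is not a tree and its treewidth is at least 2. The upper and lower bounds meet at 2, so that is the treewidth.

2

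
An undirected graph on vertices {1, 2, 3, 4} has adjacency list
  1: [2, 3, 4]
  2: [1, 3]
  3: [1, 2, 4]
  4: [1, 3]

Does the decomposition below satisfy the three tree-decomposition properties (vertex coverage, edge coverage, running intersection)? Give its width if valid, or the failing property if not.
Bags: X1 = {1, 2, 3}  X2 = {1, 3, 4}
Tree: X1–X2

Yes; width 2.

Checking the three conditions: (i) the bags cover all of {1, 2, 3, 4}; (ii) for each edge, some bag contains both endpoints; (iii) the bags containing any fixed vertex form a subtree. All hold, so the decomposition is valid with width 3 − 1 = 2.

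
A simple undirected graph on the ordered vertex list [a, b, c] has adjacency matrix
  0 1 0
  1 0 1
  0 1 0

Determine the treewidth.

1

A width-1 tree decomposition is:
Bags: B1 = {b, c}  B2 = {a, b}
Tree: B1–B2
Every bag has size at most 2, so the width is 2 − 1 = 1 and tw(G) ≤ 1. Any graph with an edge has treewidth ≥ 1, and G has the edge b–c. Therefore the treewidth is 1.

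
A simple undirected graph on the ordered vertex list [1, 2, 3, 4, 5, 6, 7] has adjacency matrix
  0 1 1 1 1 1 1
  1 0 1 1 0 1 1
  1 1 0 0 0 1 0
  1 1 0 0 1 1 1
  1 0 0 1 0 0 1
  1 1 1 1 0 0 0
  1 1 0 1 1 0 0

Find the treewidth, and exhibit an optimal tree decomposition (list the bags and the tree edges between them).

Treewidth 3.
One such decomposition:
Bags: B1 = {1, 2, 4, 6}  B2 = {1, 2, 4, 7}  B3 = {1, 2, 3, 6}  B4 = {1, 4, 5, 7}
Tree: B1–B2, B1–B3, B2–B4

Each bag holds 4 vertices, so the decomposition has width 3, which upper-bounds the treewidth. On the other hand G contains the 4-clique {1, 2, 3, 6}. A clique must lie in a single bag of any decomposition, so no decomposition can have width below 3. Combining the bounds, tw(G) = 3.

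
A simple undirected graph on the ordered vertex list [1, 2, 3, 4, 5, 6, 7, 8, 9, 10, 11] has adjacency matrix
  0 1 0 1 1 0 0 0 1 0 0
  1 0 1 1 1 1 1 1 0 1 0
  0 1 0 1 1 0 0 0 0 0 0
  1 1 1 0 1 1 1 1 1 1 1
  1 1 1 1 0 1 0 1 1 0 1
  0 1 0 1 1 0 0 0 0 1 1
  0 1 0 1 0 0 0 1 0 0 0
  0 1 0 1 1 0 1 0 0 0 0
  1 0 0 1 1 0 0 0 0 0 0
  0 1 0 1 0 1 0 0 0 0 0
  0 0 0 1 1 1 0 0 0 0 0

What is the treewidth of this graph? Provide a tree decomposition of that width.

Treewidth 3.
One such decomposition:
Bags: B1 = {2, 4, 5, 6}  B2 = {2, 3, 4, 5}  B3 = {2, 4, 5, 8}  B4 = {4, 5, 6, 11}  B5 = {1, 2, 4, 5}  B6 = {1, 4, 5, 9}  B7 = {2, 4, 6, 10}  B8 = {2, 4, 7, 8}
Tree: B1–B2, B2–B3, B1–B4, B1–B5, B5–B6, B1–B7, B3–B8

The largest bag has 4 vertices, giving width 3; this decomposition certifies tw(G) ≤ 3. For the lower bound, the 4 vertices {1, 4, 5, 9} are pairwise adjacent, and any tree decomposition puts a clique entirely inside one bag — forcing width ≥ 3. Therefore the treewidth is 3.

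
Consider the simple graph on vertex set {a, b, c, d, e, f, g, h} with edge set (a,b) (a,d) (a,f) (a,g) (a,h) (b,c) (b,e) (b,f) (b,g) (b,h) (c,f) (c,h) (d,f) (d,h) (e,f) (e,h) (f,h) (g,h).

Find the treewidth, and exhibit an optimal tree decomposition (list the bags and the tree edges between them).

Treewidth 3.
One such decomposition:
Bags: B1 = {a, b, f, h}  B2 = {b, e, f, h}  B3 = {b, c, f, h}  B4 = {a, b, g, h}  B5 = {a, d, f, h}
Tree: B1–B2, B2–B3, B1–B4, B1–B5

The largest bag has 4 vertices, giving width 3; this decomposition certifies tw(G) ≤ 3. Conversely, {a, b, g, h} is a clique of size 4, and the vertices of any clique must share a bag in every tree decomposition; so some bag has ≥ 4 vertices and tw(G) ≥ 3. Hence tw(G) = 3 exactly.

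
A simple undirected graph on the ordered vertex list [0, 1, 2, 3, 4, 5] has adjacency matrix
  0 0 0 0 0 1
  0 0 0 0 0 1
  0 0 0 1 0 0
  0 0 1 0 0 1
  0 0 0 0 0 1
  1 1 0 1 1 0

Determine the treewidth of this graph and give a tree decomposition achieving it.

The largest bag has 2 vertices, giving width 1; this decomposition certifies tw(G) ≤ 1. Any graph with an edge has treewidth ≥ 1, and G has the edge 1–5. Hence tw(G) = 1 exactly.

Treewidth 1.
One optimal decomposition is:
Bags: B1 = {1, 5}  B2 = {4, 5}  B3 = {0, 5}  B4 = {3, 5}  B5 = {2, 3}
Tree: B1–B2, B2–B3, B1–B4, B4–B5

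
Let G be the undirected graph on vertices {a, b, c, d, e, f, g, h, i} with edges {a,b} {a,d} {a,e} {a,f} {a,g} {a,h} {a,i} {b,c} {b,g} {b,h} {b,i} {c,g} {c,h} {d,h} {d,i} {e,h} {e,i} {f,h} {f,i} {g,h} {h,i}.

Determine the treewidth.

3

A width-3 tree decomposition is:
Bags: B1 = {a, b, h, i}  B2 = {a, b, g, h}  B3 = {a, e, h, i}  B4 = {b, c, g, h}  B5 = {a, f, h, i}  B6 = {a, d, h, i}
Tree: B1–B2, B1–B3, B2–B4, B3–B5, B3–B6
The largest bag has 4 vertices, giving width 3; this decomposition certifies tw(G) ≤ 3. Conversely, {b, c, g, h} is a clique of size 4, and the vertices of any clique must share a bag in every tree decomposition; so some bag has ≥ 4 vertices and tw(G) ≥ 3. The upper and lower bounds meet at 3, so that is the treewidth.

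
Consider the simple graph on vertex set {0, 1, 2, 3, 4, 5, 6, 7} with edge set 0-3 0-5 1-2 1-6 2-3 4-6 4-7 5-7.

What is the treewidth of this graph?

2

A width-2 tree decomposition is:
Bags: B1 = {4, 6, 7}  B2 = {1, 6, 7}  B3 = {1, 2, 7}  B4 = {2, 3, 7}  B5 = {0, 3, 7}  B6 = {0, 5, 7}
Tree: B1–B2, B2–B3, B3–B4, B4–B5, B5–B6
Every bag has size at most 3, so the width is 3 − 1 = 2 and tw(G) ≤ 2. The edges 7–4–6–1–2–3–0–5–7 form a cycle, so G is not a tree and its treewidth is at least 2. The upper and lower bounds meet at 2, so that is the treewidth.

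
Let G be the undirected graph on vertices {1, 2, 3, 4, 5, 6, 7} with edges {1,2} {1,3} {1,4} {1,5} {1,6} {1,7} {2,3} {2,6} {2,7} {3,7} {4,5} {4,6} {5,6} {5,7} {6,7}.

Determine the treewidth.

A width-3 tree decomposition is:
Bags: B1 = {1, 4, 5, 6}  B2 = {1, 5, 6, 7}  B3 = {1, 2, 6, 7}  B4 = {1, 2, 3, 7}
Tree: B1–B2, B2–B3, B3–B4
Every bag has size at most 4, so the width is 4 − 1 = 3 and tw(G) ≤ 3. Conversely, {1, 2, 3, 7} is a clique of size 4, and the vertices of any clique must share a bag in every tree decomposition; so some bag has ≥ 4 vertices and tw(G) ≥ 3. Combining the bounds, tw(G) = 3.

3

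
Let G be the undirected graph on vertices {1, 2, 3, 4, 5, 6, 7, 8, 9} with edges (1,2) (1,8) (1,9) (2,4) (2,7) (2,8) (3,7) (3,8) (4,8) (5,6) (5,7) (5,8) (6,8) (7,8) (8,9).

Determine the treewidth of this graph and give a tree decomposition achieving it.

Treewidth 2.
Bags: B1 = {1, 2, 8}  B2 = {1, 8, 9}  B3 = {2, 4, 8}  B4 = {2, 7, 8}  B5 = {5, 7, 8}  B6 = {5, 6, 8}  B7 = {3, 7, 8}
Tree: B1–B2, B1–B3, B3–B4, B4–B5, B5–B6, B5–B7

Each bag holds 3 vertices, so the decomposition has width 2, which upper-bounds the treewidth. For the lower bound, the 3 vertices {1, 2, 8} are pairwise adjacent, and any tree decomposition puts a clique entirely inside one bag — forcing width ≥ 2. The upper and lower bounds meet at 2, so that is the treewidth.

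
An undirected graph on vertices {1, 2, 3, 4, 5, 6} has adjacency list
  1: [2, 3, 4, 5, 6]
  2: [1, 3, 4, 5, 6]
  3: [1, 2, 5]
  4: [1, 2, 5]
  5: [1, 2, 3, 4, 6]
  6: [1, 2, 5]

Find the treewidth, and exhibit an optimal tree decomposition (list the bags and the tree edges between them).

The largest bag has 4 vertices, giving width 3; this decomposition certifies tw(G) ≤ 3. For the lower bound, the 4 vertices {1, 2, 3, 5} are pairwise adjacent, and any tree decomposition puts a clique entirely inside one bag — forcing width ≥ 3. Combining the bounds, tw(G) = 3.

Treewidth 3.
One such decomposition:
Bags: B1 = {1, 2, 3, 5}  B2 = {1, 2, 4, 5}  B3 = {1, 2, 5, 6}
Tree: B1–B2, B1–B3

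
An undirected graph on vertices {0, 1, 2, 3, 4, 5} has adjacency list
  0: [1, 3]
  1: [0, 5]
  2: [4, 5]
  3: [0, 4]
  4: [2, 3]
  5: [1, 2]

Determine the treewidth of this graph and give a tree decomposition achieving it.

Each bag holds 3 vertices, so the decomposition has width 2, which upper-bounds the treewidth. For the lower bound, G contains the cycle 3–4–2–5–1–0–3, so G is not a forest; only forests have treewidth ≤ 1, hence tw(G) ≥ 2. Therefore the treewidth is 2.

Treewidth 2.
Bags: B1 = {2, 3, 4}  B2 = {2, 3, 5}  B3 = {1, 3, 5}  B4 = {0, 1, 3}
Tree: B1–B2, B2–B3, B3–B4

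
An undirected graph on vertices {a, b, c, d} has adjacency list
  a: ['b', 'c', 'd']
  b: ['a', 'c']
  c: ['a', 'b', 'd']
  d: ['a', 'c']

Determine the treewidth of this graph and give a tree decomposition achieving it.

The largest bag has 3 vertices, giving width 2; this decomposition certifies tw(G) ≤ 2. On the other hand G contains the 3-clique {a, c, d}. A clique must lie in a single bag of any decomposition, so no decomposition can have width below 2. Hence tw(G) = 2 exactly.

Treewidth 2.
One such decomposition:
Bags: B1 = {a, c, d}  B2 = {a, b, c}
Tree: B1–B2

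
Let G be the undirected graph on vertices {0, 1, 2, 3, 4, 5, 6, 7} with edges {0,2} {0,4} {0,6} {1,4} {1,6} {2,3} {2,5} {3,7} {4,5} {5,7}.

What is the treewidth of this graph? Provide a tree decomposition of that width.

The largest bag has 3 vertices, giving width 2; this decomposition certifies tw(G) ≤ 2. For the lower bound, G contains the cycle 3–7–5–2–3, so G is not a forest; only forests have treewidth ≤ 1, hence tw(G) ≥ 2. Hence tw(G) = 2 exactly.

Treewidth 2.
One optimal decomposition is:
Bags: B1 = {2, 3, 7}  B2 = {2, 5, 7}  B3 = {0, 2, 5}  B4 = {0, 4, 5}  B5 = {0, 4, 6}  B6 = {1, 4, 6}
Tree: B1–B2, B2–B3, B3–B4, B4–B5, B5–B6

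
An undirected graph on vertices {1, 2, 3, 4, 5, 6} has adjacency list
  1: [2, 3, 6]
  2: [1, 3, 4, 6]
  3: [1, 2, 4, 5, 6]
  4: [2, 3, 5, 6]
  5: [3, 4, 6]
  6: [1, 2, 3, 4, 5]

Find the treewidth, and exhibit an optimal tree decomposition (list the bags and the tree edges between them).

Every bag has size at most 4, so the width is 4 − 1 = 3 and tw(G) ≤ 3. For the lower bound, the 4 vertices {1, 2, 3, 6} are pairwise adjacent, and any tree decomposition puts a clique entirely inside one bag — forcing width ≥ 3. The upper and lower bounds meet at 3, so that is the treewidth.

Treewidth 3.
One such decomposition:
Bags: B1 = {2, 3, 4, 6}  B2 = {1, 2, 3, 6}  B3 = {3, 4, 5, 6}
Tree: B1–B2, B1–B3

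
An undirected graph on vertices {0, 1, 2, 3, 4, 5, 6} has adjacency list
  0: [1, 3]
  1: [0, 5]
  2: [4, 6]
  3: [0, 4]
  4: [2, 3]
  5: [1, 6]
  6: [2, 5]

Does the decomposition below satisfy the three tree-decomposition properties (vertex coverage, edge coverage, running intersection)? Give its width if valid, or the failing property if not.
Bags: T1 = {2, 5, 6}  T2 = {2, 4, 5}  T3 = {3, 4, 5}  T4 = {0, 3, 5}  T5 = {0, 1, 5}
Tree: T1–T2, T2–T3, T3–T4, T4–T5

Yes; width 2.

Checking the three conditions: (i) the bags cover all of {0, 1, 2, 3, 4, 5, 6}; (ii) for each edge, some bag contains both endpoints; (iii) the bags containing any fixed vertex form a subtree. All hold, so the decomposition is valid with width 3 − 1 = 2.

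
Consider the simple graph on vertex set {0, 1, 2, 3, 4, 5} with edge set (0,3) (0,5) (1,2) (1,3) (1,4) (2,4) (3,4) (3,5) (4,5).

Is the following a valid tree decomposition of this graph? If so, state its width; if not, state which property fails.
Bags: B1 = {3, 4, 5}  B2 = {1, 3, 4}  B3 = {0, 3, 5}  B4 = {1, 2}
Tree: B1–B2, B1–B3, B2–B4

A tree decomposition must satisfy three properties: every vertex lies in some bag; for every edge, both endpoints lie together in some bag; and for every vertex, the bags containing it form a connected subtree. Here edge (4,2) lies in no bag, so the decomposition is invalid.

No — edge (4,2) lies in no bag.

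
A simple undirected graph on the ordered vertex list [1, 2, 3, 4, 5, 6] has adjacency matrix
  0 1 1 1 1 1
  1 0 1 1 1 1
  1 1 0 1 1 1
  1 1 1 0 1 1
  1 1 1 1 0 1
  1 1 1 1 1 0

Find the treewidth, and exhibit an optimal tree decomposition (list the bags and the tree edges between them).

Treewidth 5.
One optimal decomposition is:
Bags: B1 = {1, 2, 3, 4, 5, 6}
Tree: (single bag)

With just one bag of size 6, the width is 6 − 1 = 5, so tw(G) ≤ 5. For the lower bound, the 6 vertices {1, 2, 3, 4, 5, 6} are pairwise adjacent, and any tree decomposition puts a clique entirely inside one bag — forcing width ≥ 5. Hence tw(G) = 5 exactly.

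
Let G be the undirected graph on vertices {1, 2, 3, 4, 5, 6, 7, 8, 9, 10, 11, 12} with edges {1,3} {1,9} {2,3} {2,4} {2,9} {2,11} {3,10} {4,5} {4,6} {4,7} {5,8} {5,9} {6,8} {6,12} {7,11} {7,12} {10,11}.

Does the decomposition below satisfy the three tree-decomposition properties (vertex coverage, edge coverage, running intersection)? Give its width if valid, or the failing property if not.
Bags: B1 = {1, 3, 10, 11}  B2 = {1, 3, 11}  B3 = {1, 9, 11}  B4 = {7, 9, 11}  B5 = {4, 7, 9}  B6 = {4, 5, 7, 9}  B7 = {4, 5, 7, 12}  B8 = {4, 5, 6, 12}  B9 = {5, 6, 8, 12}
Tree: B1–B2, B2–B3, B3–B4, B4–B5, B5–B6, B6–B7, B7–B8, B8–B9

A tree decomposition must satisfy three properties: every vertex lies in some bag; for every edge, both endpoints lie together in some bag; and for every vertex, the bags containing it form a connected subtree. Here vertex 2 appears in no bag, so the decomposition is invalid.

No — vertex 2 appears in no bag.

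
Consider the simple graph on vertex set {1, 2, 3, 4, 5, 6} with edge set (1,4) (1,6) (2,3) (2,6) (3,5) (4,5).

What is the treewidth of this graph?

2

A width-2 tree decomposition is:
Bags: B1 = {2, 3, 6}  B2 = {1, 3, 6}  B3 = {1, 3, 4}  B4 = {3, 4, 5}
Tree: B1–B2, B2–B3, B3–B4
The largest bag has 3 vertices, giving width 2; this decomposition certifies tw(G) ≤ 2. For the lower bound, G contains the cycle 3–2–6–1–4–5–3, so G is not a forest; only forests have treewidth ≤ 1, hence tw(G) ≥ 2. Therefore the treewidth is 2.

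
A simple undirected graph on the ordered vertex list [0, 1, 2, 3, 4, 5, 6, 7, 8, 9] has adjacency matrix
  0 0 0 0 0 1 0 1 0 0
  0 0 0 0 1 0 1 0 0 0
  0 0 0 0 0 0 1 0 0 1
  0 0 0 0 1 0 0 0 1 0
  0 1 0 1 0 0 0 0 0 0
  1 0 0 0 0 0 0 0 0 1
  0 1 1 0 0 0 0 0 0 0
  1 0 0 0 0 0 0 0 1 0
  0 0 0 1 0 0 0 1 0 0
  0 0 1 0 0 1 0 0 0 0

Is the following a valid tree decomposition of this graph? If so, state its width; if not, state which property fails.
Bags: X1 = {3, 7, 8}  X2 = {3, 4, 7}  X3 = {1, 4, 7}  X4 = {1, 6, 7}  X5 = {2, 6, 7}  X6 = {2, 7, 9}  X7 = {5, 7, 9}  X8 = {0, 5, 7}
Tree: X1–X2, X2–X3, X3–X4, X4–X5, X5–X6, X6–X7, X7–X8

Yes; width 2.

Vertex coverage: the bags together contain {0, 1, 2, 3, 4, 5, 6, 7, 8, 9}, the full vertex set. Edge coverage: each edge of G has both endpoints in at least one bag. Running intersection: for every vertex, the bags containing it form a connected subtree. All three properties hold, so this is a valid tree decomposition of width max|bag| − 1 = 2, and hence tw(G) ≤ 2.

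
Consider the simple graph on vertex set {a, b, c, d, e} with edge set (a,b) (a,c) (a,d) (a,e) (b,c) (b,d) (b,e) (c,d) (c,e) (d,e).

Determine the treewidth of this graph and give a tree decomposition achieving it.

Treewidth 4.
One optimal decomposition is:
Bags: B1 = {a, b, c, d, e}
Tree: (single bag)

With just one bag of size 5, the width is 5 − 1 = 4, so tw(G) ≤ 4. On the other hand G contains the 5-clique {a, b, c, d, e}. A clique must lie in a single bag of any decomposition, so no decomposition can have width below 4. Hence tw(G) = 4 exactly.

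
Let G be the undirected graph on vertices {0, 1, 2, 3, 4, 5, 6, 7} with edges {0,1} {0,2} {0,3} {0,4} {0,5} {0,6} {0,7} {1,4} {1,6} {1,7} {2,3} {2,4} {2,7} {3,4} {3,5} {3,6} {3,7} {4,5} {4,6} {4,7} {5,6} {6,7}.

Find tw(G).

4

A width-4 tree decomposition is:
Bags: B1 = {0, 3, 4, 6, 7}  B2 = {0, 1, 4, 6, 7}  B3 = {0, 2, 3, 4, 7}  B4 = {0, 3, 4, 5, 6}
Tree: B1–B2, B1–B3, B1–B4
Each bag holds 5 vertices, so the decomposition has width 4, which upper-bounds the treewidth. For the lower bound, the 5 vertices {0, 1, 4, 6, 7} are pairwise adjacent, and any tree decomposition puts a clique entirely inside one bag — forcing width ≥ 4. The upper and lower bounds meet at 4, so that is the treewidth.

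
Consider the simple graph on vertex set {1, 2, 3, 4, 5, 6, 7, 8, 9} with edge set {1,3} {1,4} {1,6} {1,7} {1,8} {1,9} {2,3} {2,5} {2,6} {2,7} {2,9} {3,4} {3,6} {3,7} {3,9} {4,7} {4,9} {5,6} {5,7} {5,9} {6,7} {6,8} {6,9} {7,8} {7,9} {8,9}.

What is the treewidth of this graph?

A width-4 tree decomposition is:
Bags: B1 = {1, 3, 6, 7, 9}  B2 = {1, 6, 7, 8, 9}  B3 = {2, 3, 6, 7, 9}  B4 = {1, 3, 4, 7, 9}  B5 = {2, 5, 6, 7, 9}
Tree: B1–B2, B1–B3, B1–B4, B3–B5
Each bag holds 5 vertices, so the decomposition has width 4, which upper-bounds the treewidth. On the other hand G contains the 5-clique {1, 3, 4, 7, 9}. A clique must lie in a single bag of any decomposition, so no decomposition can have width below 4. The upper and lower bounds meet at 4, so that is the treewidth.

4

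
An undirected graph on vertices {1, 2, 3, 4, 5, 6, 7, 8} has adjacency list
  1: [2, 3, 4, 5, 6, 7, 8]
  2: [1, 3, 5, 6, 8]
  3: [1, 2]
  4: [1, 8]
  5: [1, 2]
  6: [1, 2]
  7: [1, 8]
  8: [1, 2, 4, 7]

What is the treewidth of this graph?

A width-2 tree decomposition is:
Bags: B1 = {1, 2, 8}  B2 = {1, 2, 3}  B3 = {1, 7, 8}  B4 = {1, 2, 5}  B5 = {1, 4, 8}  B6 = {1, 2, 6}
Tree: B1–B2, B1–B3, B2–B4, B1–B5, B4–B6
The largest bag has 3 vertices, giving width 2; this decomposition certifies tw(G) ≤ 2. On the other hand G contains the 3-clique {1, 2, 8}. A clique must lie in a single bag of any decomposition, so no decomposition can have width below 2. Combining the bounds, tw(G) = 2.

2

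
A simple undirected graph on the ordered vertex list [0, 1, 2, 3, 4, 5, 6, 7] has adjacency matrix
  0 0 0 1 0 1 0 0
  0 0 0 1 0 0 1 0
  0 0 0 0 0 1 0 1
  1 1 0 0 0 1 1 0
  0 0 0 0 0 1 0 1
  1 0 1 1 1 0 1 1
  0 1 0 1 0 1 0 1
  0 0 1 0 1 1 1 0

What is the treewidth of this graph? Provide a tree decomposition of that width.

Treewidth 2.
One optimal decomposition is:
Bags: B1 = {3, 5, 6}  B2 = {5, 6, 7}  B3 = {1, 3, 6}  B4 = {4, 5, 7}  B5 = {0, 3, 5}  B6 = {2, 5, 7}
Tree: B1–B2, B1–B3, B2–B4, B1–B5, B4–B6

Every bag has size at most 3, so the width is 3 − 1 = 2 and tw(G) ≤ 2. For the lower bound, the 3 vertices {1, 3, 6} are pairwise adjacent, and any tree decomposition puts a clique entirely inside one bag — forcing width ≥ 2. The upper and lower bounds meet at 2, so that is the treewidth.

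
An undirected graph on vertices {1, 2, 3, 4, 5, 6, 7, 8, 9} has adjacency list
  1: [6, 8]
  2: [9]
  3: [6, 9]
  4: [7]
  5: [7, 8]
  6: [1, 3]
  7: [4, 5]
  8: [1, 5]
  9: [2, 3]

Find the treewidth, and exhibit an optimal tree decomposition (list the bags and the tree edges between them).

Each bag holds 2 vertices, so the decomposition has width 1, which upper-bounds the treewidth. G has an edge, so its treewidth is at least 1. The upper and lower bounds meet at 1, so that is the treewidth.

Treewidth 1.
One such decomposition:
Bags: B1 = {2, 9}  B2 = {3, 9}  B3 = {3, 6}  B4 = {1, 6}  B5 = {1, 8}  B6 = {5, 8}  B7 = {5, 7}  B8 = {4, 7}
Tree: B1–B2, B2–B3, B3–B4, B4–B5, B5–B6, B6–B7, B7–B8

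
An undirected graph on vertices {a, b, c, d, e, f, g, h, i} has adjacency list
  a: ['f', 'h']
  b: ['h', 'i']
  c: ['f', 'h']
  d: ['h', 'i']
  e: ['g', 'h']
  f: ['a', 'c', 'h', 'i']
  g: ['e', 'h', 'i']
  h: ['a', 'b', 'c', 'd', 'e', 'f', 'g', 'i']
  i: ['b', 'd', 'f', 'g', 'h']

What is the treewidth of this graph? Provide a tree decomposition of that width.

Each bag holds 3 vertices, so the decomposition has width 2, which upper-bounds the treewidth. On the other hand G contains the 3-clique {e, g, h}. A clique must lie in a single bag of any decomposition, so no decomposition can have width below 2. Therefore the treewidth is 2.

Treewidth 2.
One optimal decomposition is:
Bags: B1 = {b, h, i}  B2 = {d, h, i}  B3 = {f, h, i}  B4 = {g, h, i}  B5 = {c, f, h}  B6 = {e, g, h}  B7 = {a, f, h}
Tree: B1–B2, B2–B3, B3–B4, B3–B5, B4–B6, B5–B7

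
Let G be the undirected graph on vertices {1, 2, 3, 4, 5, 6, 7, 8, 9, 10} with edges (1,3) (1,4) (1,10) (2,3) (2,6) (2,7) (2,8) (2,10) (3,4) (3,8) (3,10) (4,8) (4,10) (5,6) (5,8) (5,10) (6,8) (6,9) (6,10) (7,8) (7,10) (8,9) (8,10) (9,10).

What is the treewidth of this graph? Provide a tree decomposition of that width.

Treewidth 3.
One such decomposition:
Bags: B1 = {2, 3, 8, 10}  B2 = {2, 7, 8, 10}  B3 = {2, 6, 8, 10}  B4 = {6, 8, 9, 10}  B5 = {3, 4, 8, 10}  B6 = {1, 3, 4, 10}  B7 = {5, 6, 8, 10}
Tree: B1–B2, B2–B3, B3–B4, B1–B5, B5–B6, B4–B7

The largest bag has 4 vertices, giving width 3; this decomposition certifies tw(G) ≤ 3. For the lower bound, the 4 vertices {6, 8, 9, 10} are pairwise adjacent, and any tree decomposition puts a clique entirely inside one bag — forcing width ≥ 3. The upper and lower bounds meet at 3, so that is the treewidth.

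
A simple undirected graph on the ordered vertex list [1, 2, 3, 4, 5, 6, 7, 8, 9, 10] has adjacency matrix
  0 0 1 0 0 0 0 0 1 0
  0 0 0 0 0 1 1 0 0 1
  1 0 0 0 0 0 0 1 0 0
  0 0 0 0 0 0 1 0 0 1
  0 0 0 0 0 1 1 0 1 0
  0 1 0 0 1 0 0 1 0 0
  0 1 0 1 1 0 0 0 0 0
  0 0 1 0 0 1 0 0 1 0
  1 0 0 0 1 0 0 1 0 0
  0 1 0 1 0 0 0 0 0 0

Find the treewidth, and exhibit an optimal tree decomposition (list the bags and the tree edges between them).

The largest bag has 3 vertices, giving width 2; this decomposition certifies tw(G) ≤ 2. The edges 1–3–8–9–1 form a cycle, so G is not a tree and its treewidth is at least 2. Hence tw(G) = 2 exactly.

Treewidth 2.
Bags: B1 = {1, 3, 9}  B2 = {3, 8, 9}  B3 = {5, 8, 9}  B4 = {5, 6, 8}  B5 = {5, 6, 7}  B6 = {2, 6, 7}  B7 = {2, 4, 7}  B8 = {2, 4, 10}
Tree: B1–B2, B2–B3, B3–B4, B4–B5, B5–B6, B6–B7, B7–B8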